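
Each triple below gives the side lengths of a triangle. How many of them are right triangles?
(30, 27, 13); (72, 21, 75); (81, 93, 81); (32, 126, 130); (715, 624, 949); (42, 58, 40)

(30,27,13): 13²+27² = 898 < 900 = 30² → obtuse
(72,21,75): 21²+72² = 5625 = 75² → right
(81,93,81): 81²+81² = 13122 > 8649 = 93² → acute
(32,126,130): 32²+126² = 16900 = 130² → right
(715,624,949): 624²+715² = 900601 = 949² → right
(42,58,40): 40²+42² = 3364 = 58² → right
4 of the 6 are right.

4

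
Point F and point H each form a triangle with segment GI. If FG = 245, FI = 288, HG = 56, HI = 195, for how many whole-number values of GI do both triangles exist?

From triangle FGI: 43 < GI < 533.
From triangle HGI: 139 < GI < 251.
Intersection: 139 < GI < 251, so integers 140 through 250: 111 values.

111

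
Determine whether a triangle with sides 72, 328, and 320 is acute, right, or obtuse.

right

Compare the square of the longest side to the sum of squares of the other two: 72² + 320² = 107584 = 328².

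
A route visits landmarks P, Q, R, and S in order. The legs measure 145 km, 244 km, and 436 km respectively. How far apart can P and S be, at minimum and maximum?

The maximum is all hops collinear in one direction: 145 + 244 + 436 = 825.
The longest hop is 436; the others sum to 389. Folding the others back against it leaves at least 436 − 389 = 47.

47 ≤ PS ≤ 825 km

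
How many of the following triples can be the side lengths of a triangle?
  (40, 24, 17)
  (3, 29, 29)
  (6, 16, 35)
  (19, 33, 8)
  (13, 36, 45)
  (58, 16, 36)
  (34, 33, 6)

4

(17,24,40): 17+24 > 40 → valid
(3,29,29): 3+29 > 29 → valid
(6,16,35): 6+16 ≤ 35 → not valid
(8,19,33): 8+19 ≤ 33 → not valid
(13,36,45): 13+36 > 45 → valid
(16,36,58): 16+36 ≤ 58 → not valid
(6,33,34): 6+33 > 34 → valid
4 of the 7 triples form a triangle.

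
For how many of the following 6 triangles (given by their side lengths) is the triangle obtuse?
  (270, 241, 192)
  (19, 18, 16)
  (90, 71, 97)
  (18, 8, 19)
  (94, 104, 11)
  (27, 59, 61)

(270,241,192): 192²+241² = 94945 > 72900 = 270² → acute
(19,18,16): 16²+18² = 580 > 361 = 19² → acute
(90,71,97): 71²+90² = 13141 > 9409 = 97² → acute
(18,8,19): 8²+18² = 388 > 361 = 19² → acute
(94,104,11): 11²+94² = 8957 < 10816 = 104² → obtuse
(27,59,61): 27²+59² = 4210 > 3721 = 61² → acute
1 of the 6 is obtuse.

1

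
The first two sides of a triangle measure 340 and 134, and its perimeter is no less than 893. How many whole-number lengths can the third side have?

55

Triangle inequality: 206 < x < 474. Perimeter ≥ 893 gives x ≥ 893 − 340 − 134 = 419.
So 419 ≤ x < 474; integers 419 through 473: 55 values.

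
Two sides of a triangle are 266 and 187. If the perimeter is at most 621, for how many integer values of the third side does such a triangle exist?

Triangle inequality: 79 < x < 453. Perimeter ≤ 621 gives x ≤ 621 − 266 − 187 = 168.
So 79 < x ≤ 168; integers 80 through 168: 89 values.

89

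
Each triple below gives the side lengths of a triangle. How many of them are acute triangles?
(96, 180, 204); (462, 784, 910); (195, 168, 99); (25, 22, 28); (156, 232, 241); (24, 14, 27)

3

(96,180,204): 96²+180² = 41616 = 204² → right
(462,784,910): 462²+784² = 828100 = 910² → right
(195,168,99): 99²+168² = 38025 = 195² → right
(25,22,28): 22²+25² = 1109 > 784 = 28² → acute
(156,232,241): 156²+232² = 78160 > 58081 = 241² → acute
(24,14,27): 14²+24² = 772 > 729 = 27² → acute
3 of the 6 are acute.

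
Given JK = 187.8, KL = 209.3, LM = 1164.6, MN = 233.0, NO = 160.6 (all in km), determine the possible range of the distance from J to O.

373.9 ≤ JO ≤ 1955.3 km

The maximum is all hops collinear in one direction: 187.8 + 209.3 + 1164.6 + 233.0 + 160.6 = 1955.3.
The longest hop is 1164.6; the others sum to 790.7. Folding the others back against it leaves at least 1164.6 − 790.7 = 373.9.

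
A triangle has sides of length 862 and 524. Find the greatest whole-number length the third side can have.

The third side must be strictly less than 862 + 524 = 1386.
The largest integer below 1386 is 1385.

1385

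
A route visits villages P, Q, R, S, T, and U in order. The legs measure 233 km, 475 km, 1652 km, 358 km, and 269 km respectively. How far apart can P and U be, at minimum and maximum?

317 ≤ PU ≤ 2987 km

The maximum is all hops collinear in one direction: 233 + 475 + 1652 + 358 + 269 = 2987.
The longest hop is 1652; the others sum to 1335. Folding the others back against it leaves at least 1652 − 1335 = 317.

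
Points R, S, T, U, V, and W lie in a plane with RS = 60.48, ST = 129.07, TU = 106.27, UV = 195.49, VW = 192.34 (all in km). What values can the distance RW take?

The maximum is all hops collinear in one direction: 60.48 + 129.07 + 106.27 + 195.49 + 192.34 = 683.65.
The longest hop is 195.49; the others sum to 488.16. Since 195.49 ≤ 488.16, the path can fold back on itself completely, so the minimum distance is 0.

0 ≤ RW ≤ 683.65 km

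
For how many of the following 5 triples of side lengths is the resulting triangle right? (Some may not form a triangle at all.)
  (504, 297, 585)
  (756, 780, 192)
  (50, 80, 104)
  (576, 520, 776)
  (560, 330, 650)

4

(504,297,585): 297²+504² = 342225 = 585² → right
(756,780,192): 192²+756² = 608400 = 780² → right
(50,80,104): 50²+80² = 8900 < 10816 = 104² → obtuse
(576,520,776): 520²+576² = 602176 = 776² → right
(560,330,650): 330²+560² = 422500 = 650² → right
4 of the 5 are right.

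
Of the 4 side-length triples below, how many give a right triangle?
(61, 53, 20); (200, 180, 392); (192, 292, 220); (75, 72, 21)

(61,53,20): 20²+53² = 3209 < 3721 = 61² → obtuse
(200,180,392): 180+200 ≤ 392, not a triangle
(192,292,220): 192²+220² = 85264 = 292² → right
(75,72,21): 21²+72² = 5625 = 75² → right
2 of the 4 are right.

2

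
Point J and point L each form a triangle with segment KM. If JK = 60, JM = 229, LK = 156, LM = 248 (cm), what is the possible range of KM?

169 < KM < 289

From triangle JKM: |60 − 229| < KM < 60 + 229, i.e. 169 < KM < 289.
From triangle LKM: 92 < KM < 404.
Both must hold, so KM lies in the intersection.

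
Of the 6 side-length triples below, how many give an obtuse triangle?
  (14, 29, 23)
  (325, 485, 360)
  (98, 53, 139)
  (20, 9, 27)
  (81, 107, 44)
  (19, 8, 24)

5

(14,29,23): 14²+23² = 725 < 841 = 29² → obtuse
(325,485,360): 325²+360² = 235225 = 485² → right
(98,53,139): 53²+98² = 12413 < 19321 = 139² → obtuse
(20,9,27): 9²+20² = 481 < 729 = 27² → obtuse
(81,107,44): 44²+81² = 8497 < 11449 = 107² → obtuse
(19,8,24): 8²+19² = 425 < 576 = 24² → obtuse
5 of the 6 are obtuse.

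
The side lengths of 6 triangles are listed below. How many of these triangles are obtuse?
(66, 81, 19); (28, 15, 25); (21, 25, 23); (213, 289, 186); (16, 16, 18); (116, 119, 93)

(66,81,19): 19²+66² = 4717 < 6561 = 81² → obtuse
(28,15,25): 15²+25² = 850 > 784 = 28² → acute
(21,25,23): 21²+23² = 970 > 625 = 25² → acute
(213,289,186): 186²+213² = 79965 < 83521 = 289² → obtuse
(16,16,18): 16²+16² = 512 > 324 = 18² → acute
(116,119,93): 93²+116² = 22105 > 14161 = 119² → acute
2 of the 6 are obtuse.

2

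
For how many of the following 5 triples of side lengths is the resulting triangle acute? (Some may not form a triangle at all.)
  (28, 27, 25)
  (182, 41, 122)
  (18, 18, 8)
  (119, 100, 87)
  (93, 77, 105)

(28,27,25): 25²+27² = 1354 > 784 = 28² → acute
(182,41,122): 41+122 ≤ 182, not a triangle
(18,18,8): 8²+18² = 388 > 324 = 18² → acute
(119,100,87): 87²+100² = 17569 > 14161 = 119² → acute
(93,77,105): 77²+93² = 14578 > 11025 = 105² → acute
4 of the 5 are acute.

4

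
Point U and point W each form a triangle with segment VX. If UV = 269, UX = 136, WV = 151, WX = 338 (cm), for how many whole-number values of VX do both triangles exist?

From triangle UVX: 133 < VX < 405.
From triangle WVX: 187 < VX < 489.
Intersection: 187 < VX < 405, so integers 188 through 404: 217 values.

217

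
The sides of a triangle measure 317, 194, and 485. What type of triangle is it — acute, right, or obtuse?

Compare the square of the longest side to the sum of squares of the other two: 194² + 317² = 138125 < 235225 = 485².

obtuse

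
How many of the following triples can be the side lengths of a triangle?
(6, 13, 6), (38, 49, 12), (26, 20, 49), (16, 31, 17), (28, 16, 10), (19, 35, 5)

(6,6,13): 6+6 ≤ 13 → not valid
(12,38,49): 12+38 > 49 → valid
(20,26,49): 20+26 ≤ 49 → not valid
(16,17,31): 16+17 > 31 → valid
(10,16,28): 10+16 ≤ 28 → not valid
(5,19,35): 5+19 ≤ 35 → not valid
2 of the 6 triples form a triangle.

2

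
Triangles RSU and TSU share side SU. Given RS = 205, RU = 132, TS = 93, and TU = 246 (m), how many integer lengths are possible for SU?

183

From triangle RSU: 73 < SU < 337.
From triangle TSU: 153 < SU < 339.
Intersection: 153 < SU < 337, so integers 154 through 336: 183 values.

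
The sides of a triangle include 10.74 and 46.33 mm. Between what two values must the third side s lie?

By the triangle inequality, s must be less than 10.74 + 46.33 = 57.07 and greater than |10.74 − 46.33| = 35.59.

35.59 < s < 57.07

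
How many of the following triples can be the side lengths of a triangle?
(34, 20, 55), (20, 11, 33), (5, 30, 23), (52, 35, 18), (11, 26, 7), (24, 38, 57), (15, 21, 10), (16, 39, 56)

3

(20,34,55): 20+34 ≤ 55 → not valid
(11,20,33): 11+20 ≤ 33 → not valid
(5,23,30): 5+23 ≤ 30 → not valid
(18,35,52): 18+35 > 52 → valid
(7,11,26): 7+11 ≤ 26 → not valid
(24,38,57): 24+38 > 57 → valid
(10,15,21): 10+15 > 21 → valid
(16,39,56): 16+39 ≤ 56 → not valid
3 of the 8 triples form a triangle.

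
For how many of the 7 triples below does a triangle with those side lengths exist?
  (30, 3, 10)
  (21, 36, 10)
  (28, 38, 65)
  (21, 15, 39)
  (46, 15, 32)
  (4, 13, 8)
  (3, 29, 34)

(3,10,30): 3+10 ≤ 30 → not valid
(10,21,36): 10+21 ≤ 36 → not valid
(28,38,65): 28+38 > 65 → valid
(15,21,39): 15+21 ≤ 39 → not valid
(15,32,46): 15+32 > 46 → valid
(4,8,13): 4+8 ≤ 13 → not valid
(3,29,34): 3+29 ≤ 34 → not valid
2 of the 7 triples form a triangle.

2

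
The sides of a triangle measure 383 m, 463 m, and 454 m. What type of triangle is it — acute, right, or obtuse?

acute

Compare the square of the longest side to the sum of squares of the other two: 383² + 454² = 352805 > 214369 = 463².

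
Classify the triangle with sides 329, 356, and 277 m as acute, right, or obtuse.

Compare the square of the longest side to the sum of squares of the other two: 277² + 329² = 184970 > 126736 = 356².

acute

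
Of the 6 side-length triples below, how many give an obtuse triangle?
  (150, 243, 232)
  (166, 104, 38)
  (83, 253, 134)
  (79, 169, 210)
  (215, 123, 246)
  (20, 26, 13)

2

(150,243,232): 150²+232² = 76324 > 59049 = 243² → acute
(166,104,38): 38+104 ≤ 166, not a triangle
(83,253,134): 83+134 ≤ 253, not a triangle
(79,169,210): 79²+169² = 34802 < 44100 = 210² → obtuse
(215,123,246): 123²+215² = 61354 > 60516 = 246² → acute
(20,26,13): 13²+20² = 569 < 676 = 26² → obtuse
2 of the 6 are obtuse.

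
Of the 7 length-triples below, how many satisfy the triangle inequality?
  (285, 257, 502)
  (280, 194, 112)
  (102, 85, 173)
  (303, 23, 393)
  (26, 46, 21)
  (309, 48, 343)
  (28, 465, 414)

5

(257,285,502): 257+285 > 502 → valid
(112,194,280): 112+194 > 280 → valid
(85,102,173): 85+102 > 173 → valid
(23,303,393): 23+303 ≤ 393 → not valid
(21,26,46): 21+26 > 46 → valid
(48,309,343): 48+309 > 343 → valid
(28,414,465): 28+414 ≤ 465 → not valid
5 of the 7 triples form a triangle.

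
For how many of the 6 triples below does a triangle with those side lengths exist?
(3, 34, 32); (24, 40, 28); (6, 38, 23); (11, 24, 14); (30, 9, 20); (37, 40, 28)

(3,32,34): 3+32 > 34 → valid
(24,28,40): 24+28 > 40 → valid
(6,23,38): 6+23 ≤ 38 → not valid
(11,14,24): 11+14 > 24 → valid
(9,20,30): 9+20 ≤ 30 → not valid
(28,37,40): 28+37 > 40 → valid
4 of the 6 triples form a triangle.

4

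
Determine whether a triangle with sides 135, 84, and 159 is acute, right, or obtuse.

right

Compare the square of the longest side to the sum of squares of the other two: 84² + 135² = 25281 = 159².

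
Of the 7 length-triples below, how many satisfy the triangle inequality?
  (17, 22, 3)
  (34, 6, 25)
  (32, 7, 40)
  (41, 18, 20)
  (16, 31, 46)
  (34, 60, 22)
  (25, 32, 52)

(3,17,22): 3+17 ≤ 22 → not valid
(6,25,34): 6+25 ≤ 34 → not valid
(7,32,40): 7+32 ≤ 40 → not valid
(18,20,41): 18+20 ≤ 41 → not valid
(16,31,46): 16+31 > 46 → valid
(22,34,60): 22+34 ≤ 60 → not valid
(25,32,52): 25+32 > 52 → valid
2 of the 7 triples form a triangle.

2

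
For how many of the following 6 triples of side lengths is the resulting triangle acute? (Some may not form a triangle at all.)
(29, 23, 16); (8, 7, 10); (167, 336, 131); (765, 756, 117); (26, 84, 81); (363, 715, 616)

2

(29,23,16): 16²+23² = 785 < 841 = 29² → obtuse
(8,7,10): 7²+8² = 113 > 100 = 10² → acute
(167,336,131): 131+167 ≤ 336, not a triangle
(765,756,117): 117²+756² = 585225 = 765² → right
(26,84,81): 26²+81² = 7237 > 7056 = 84² → acute
(363,715,616): 363²+616² = 511225 = 715² → right
2 of the 6 are acute.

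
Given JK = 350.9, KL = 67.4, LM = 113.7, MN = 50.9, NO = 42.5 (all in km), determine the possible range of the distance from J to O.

The maximum is all hops collinear in one direction: 350.9 + 67.4 + 113.7 + 50.9 + 42.5 = 625.4.
The longest hop is 350.9; the others sum to 274.5. Folding the others back against it leaves at least 350.9 − 274.5 = 76.4.

76.4 ≤ JO ≤ 625.4 km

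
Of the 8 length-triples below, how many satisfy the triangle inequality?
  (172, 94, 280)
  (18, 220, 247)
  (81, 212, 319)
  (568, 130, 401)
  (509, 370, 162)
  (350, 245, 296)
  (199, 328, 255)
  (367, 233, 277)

4

(94,172,280): 94+172 ≤ 280 → not valid
(18,220,247): 18+220 ≤ 247 → not valid
(81,212,319): 81+212 ≤ 319 → not valid
(130,401,568): 130+401 ≤ 568 → not valid
(162,370,509): 162+370 > 509 → valid
(245,296,350): 245+296 > 350 → valid
(199,255,328): 199+255 > 328 → valid
(233,277,367): 233+277 > 367 → valid
4 of the 8 triples form a triangle.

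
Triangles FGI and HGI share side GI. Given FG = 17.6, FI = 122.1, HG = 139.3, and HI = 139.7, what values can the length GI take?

104.5 < GI < 139.7

From triangle FGI: |17.6 − 122.1| < GI < 17.6 + 122.1, i.e. 104.5 < GI < 139.7.
From triangle HGI: 0.4 < GI < 279.0.
Both must hold, so GI lies in the intersection.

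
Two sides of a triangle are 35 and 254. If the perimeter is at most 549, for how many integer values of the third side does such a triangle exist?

41

Triangle inequality: 219 < x < 289. Perimeter ≤ 549 gives x ≤ 549 − 35 − 254 = 260.
So 219 < x ≤ 260; integers 220 through 260: 41 values.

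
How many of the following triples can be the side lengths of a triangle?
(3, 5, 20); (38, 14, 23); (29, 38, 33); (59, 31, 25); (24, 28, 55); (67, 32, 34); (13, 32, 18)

(3,5,20): 3+5 ≤ 20 → not valid
(14,23,38): 14+23 ≤ 38 → not valid
(29,33,38): 29+33 > 38 → valid
(25,31,59): 25+31 ≤ 59 → not valid
(24,28,55): 24+28 ≤ 55 → not valid
(32,34,67): 32+34 ≤ 67 → not valid
(13,18,32): 13+18 ≤ 32 → not valid
1 of the 7 triples forms a triangle.

1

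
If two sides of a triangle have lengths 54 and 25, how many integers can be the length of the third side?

The third side lies in the open interval (29, 79).
Integers from 30 to 78 inclusive: 78 − 30 + 1 = 49.

49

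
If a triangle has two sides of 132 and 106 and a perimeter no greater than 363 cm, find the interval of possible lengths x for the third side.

Triangle inequality alone gives 26 < x < 238.
The perimeter condition gives x ≤ 363 − 132 − 106 = 125.
Intersecting the two: 26 < x ≤ 125.

26 < x ≤ 125 cm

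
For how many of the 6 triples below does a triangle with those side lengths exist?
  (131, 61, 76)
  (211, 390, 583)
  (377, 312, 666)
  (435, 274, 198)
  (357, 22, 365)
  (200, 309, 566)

5

(61,76,131): 61+76 > 131 → valid
(211,390,583): 211+390 > 583 → valid
(312,377,666): 312+377 > 666 → valid
(198,274,435): 198+274 > 435 → valid
(22,357,365): 22+357 > 365 → valid
(200,309,566): 200+309 ≤ 566 → not valid
5 of the 6 triples form a triangle.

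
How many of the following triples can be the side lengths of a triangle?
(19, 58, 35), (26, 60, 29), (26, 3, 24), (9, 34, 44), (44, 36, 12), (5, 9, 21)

(19,35,58): 19+35 ≤ 58 → not valid
(26,29,60): 26+29 ≤ 60 → not valid
(3,24,26): 3+24 > 26 → valid
(9,34,44): 9+34 ≤ 44 → not valid
(12,36,44): 12+36 > 44 → valid
(5,9,21): 5+9 ≤ 21 → not valid
2 of the 6 triples form a triangle.

2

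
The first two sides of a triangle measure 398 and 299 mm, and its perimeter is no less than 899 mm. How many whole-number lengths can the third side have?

495

Triangle inequality: 99 < x < 697. Perimeter ≥ 899 gives x ≥ 899 − 398 − 299 = 202.
So 202 ≤ x < 697; integers 202 through 696: 495 values.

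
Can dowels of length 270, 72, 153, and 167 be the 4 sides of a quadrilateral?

A quadrilateral exists iff every side is shorter than the sum of the others — equivalently, the longest side is less than the sum of the rest.
Longest side 270 < 392 (sum of the remaining 3), so yes.

Yes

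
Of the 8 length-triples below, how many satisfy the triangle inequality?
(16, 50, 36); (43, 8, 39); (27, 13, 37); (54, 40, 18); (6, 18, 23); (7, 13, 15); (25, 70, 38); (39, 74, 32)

6

(16,36,50): 16+36 > 50 → valid
(8,39,43): 8+39 > 43 → valid
(13,27,37): 13+27 > 37 → valid
(18,40,54): 18+40 > 54 → valid
(6,18,23): 6+18 > 23 → valid
(7,13,15): 7+13 > 15 → valid
(25,38,70): 25+38 ≤ 70 → not valid
(32,39,74): 32+39 ≤ 74 → not valid
6 of the 8 triples form a triangle.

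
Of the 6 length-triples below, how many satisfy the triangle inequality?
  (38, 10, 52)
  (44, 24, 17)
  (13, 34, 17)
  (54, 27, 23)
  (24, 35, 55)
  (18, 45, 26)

1

(10,38,52): 10+38 ≤ 52 → not valid
(17,24,44): 17+24 ≤ 44 → not valid
(13,17,34): 13+17 ≤ 34 → not valid
(23,27,54): 23+27 ≤ 54 → not valid
(24,35,55): 24+35 > 55 → valid
(18,26,45): 18+26 ≤ 45 → not valid
1 of the 6 triples forms a triangle.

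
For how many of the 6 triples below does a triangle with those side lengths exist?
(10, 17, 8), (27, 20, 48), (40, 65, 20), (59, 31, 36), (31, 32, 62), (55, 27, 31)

4

(8,10,17): 8+10 > 17 → valid
(20,27,48): 20+27 ≤ 48 → not valid
(20,40,65): 20+40 ≤ 65 → not valid
(31,36,59): 31+36 > 59 → valid
(31,32,62): 31+32 > 62 → valid
(27,31,55): 27+31 > 55 → valid
4 of the 6 triples form a triangle.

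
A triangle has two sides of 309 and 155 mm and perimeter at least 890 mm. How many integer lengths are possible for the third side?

Triangle inequality: 154 < x < 464. Perimeter ≥ 890 gives x ≥ 890 − 309 − 155 = 426.
So 426 ≤ x < 464; integers 426 through 463: 38 values.

38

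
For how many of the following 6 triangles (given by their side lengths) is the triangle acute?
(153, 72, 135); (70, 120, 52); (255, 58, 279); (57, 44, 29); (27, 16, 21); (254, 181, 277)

1

(153,72,135): 72²+135² = 23409 = 153² → right
(70,120,52): 52²+70² = 7604 < 14400 = 120² → obtuse
(255,58,279): 58²+255² = 68389 < 77841 = 279² → obtuse
(57,44,29): 29²+44² = 2777 < 3249 = 57² → obtuse
(27,16,21): 16²+21² = 697 < 729 = 27² → obtuse
(254,181,277): 181²+254² = 97277 > 76729 = 277² → acute
1 of the 6 is acute.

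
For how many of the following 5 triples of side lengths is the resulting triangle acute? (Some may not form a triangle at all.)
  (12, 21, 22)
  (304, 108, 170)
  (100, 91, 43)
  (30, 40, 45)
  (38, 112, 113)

(12,21,22): 12²+21² = 585 > 484 = 22² → acute
(304,108,170): 108+170 ≤ 304, not a triangle
(100,91,43): 43²+91² = 10130 > 10000 = 100² → acute
(30,40,45): 30²+40² = 2500 > 2025 = 45² → acute
(38,112,113): 38²+112² = 13988 > 12769 = 113² → acute
4 of the 5 are acute.

4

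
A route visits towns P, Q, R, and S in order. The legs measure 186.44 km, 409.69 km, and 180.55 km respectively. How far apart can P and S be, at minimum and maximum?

42.70 ≤ PS ≤ 776.68 km

The maximum is all hops collinear in one direction: 186.44 + 409.69 + 180.55 = 776.68.
The longest hop is 409.69; the others sum to 366.99. Folding the others back against it leaves at least 409.69 − 366.99 = 42.70.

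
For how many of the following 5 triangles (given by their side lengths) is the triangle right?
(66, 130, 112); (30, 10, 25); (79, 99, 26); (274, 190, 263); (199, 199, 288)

(66,130,112): 66²+112² = 16900 = 130² → right
(30,10,25): 10²+25² = 725 < 900 = 30² → obtuse
(79,99,26): 26²+79² = 6917 < 9801 = 99² → obtuse
(274,190,263): 190²+263² = 105269 > 75076 = 274² → acute
(199,199,288): 199²+199² = 79202 < 82944 = 288² → obtuse
1 of the 5 is right.

1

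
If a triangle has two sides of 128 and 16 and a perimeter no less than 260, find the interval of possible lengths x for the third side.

Triangle inequality alone gives 112 < x < 144.
The perimeter condition gives x ≥ 260 − 128 − 16 = 116.
Intersecting the two: 116 ≤ x < 144.

116 ≤ x < 144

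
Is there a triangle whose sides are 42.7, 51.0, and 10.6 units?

The longest side is 51.0, and the other two sum to 53.3.
Since 53.3 > 51.0, the triangle inequality holds.

Yes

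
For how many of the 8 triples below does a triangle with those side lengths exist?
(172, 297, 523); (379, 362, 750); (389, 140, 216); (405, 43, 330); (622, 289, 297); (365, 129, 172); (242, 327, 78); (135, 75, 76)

1

(172,297,523): 172+297 ≤ 523 → not valid
(362,379,750): 362+379 ≤ 750 → not valid
(140,216,389): 140+216 ≤ 389 → not valid
(43,330,405): 43+330 ≤ 405 → not valid
(289,297,622): 289+297 ≤ 622 → not valid
(129,172,365): 129+172 ≤ 365 → not valid
(78,242,327): 78+242 ≤ 327 → not valid
(75,76,135): 75+76 > 135 → valid
1 of the 8 triples forms a triangle.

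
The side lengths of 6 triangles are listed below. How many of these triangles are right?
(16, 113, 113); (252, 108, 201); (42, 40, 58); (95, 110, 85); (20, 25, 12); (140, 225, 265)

(16,113,113): 16²+113² = 13025 > 12769 = 113² → acute
(252,108,201): 108²+201² = 52065 < 63504 = 252² → obtuse
(42,40,58): 40²+42² = 3364 = 58² → right
(95,110,85): 85²+95² = 16250 > 12100 = 110² → acute
(20,25,12): 12²+20² = 544 < 625 = 25² → obtuse
(140,225,265): 140²+225² = 70225 = 265² → right
2 of the 6 are right.

2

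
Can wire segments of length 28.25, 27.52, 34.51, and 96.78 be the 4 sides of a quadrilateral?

For a quadrilateral, each side must be shorter than the sum of the others.
Here the longest side is 96.78, but the remaining 3 sides sum to only 90.28.

No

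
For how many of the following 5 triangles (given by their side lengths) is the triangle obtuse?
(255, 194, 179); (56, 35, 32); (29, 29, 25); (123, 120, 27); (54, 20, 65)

2

(255,194,179): 179²+194² = 69677 > 65025 = 255² → acute
(56,35,32): 32²+35² = 2249 < 3136 = 56² → obtuse
(29,29,25): 25²+29² = 1466 > 841 = 29² → acute
(123,120,27): 27²+120² = 15129 = 123² → right
(54,20,65): 20²+54² = 3316 < 4225 = 65² → obtuse
2 of the 5 are obtuse.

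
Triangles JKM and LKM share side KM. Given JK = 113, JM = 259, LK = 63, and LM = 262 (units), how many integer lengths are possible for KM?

125

From triangle JKM: 146 < KM < 372.
From triangle LKM: 199 < KM < 325.
Intersection: 199 < KM < 325, so integers 200 through 324: 125 values.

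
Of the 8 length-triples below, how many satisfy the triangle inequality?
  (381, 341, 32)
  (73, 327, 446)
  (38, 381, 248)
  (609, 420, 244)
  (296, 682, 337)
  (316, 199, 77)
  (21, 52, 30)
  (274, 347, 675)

(32,341,381): 32+341 ≤ 381 → not valid
(73,327,446): 73+327 ≤ 446 → not valid
(38,248,381): 38+248 ≤ 381 → not valid
(244,420,609): 244+420 > 609 → valid
(296,337,682): 296+337 ≤ 682 → not valid
(77,199,316): 77+199 ≤ 316 → not valid
(21,30,52): 21+30 ≤ 52 → not valid
(274,347,675): 274+347 ≤ 675 → not valid
1 of the 8 triples forms a triangle.

1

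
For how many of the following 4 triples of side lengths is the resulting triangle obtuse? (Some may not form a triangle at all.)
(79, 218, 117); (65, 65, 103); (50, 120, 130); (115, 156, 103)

(79,218,117): 79+117 ≤ 218, not a triangle
(65,65,103): 65²+65² = 8450 < 10609 = 103² → obtuse
(50,120,130): 50²+120² = 16900 = 130² → right
(115,156,103): 103²+115² = 23834 < 24336 = 156² → obtuse
2 of the 4 are obtuse.

2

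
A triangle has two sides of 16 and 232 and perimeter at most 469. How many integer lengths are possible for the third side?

Triangle inequality: 216 < x < 248. Perimeter ≤ 469 gives x ≤ 469 − 16 − 232 = 221.
So 216 < x ≤ 221; integers 217 through 221: 5 values.

5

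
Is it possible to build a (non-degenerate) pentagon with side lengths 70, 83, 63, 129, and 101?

A pentagon exists iff every side is shorter than the sum of the others — equivalently, the longest side is less than the sum of the rest.
Longest side 129 < 317 (sum of the remaining 4), so yes.

Yes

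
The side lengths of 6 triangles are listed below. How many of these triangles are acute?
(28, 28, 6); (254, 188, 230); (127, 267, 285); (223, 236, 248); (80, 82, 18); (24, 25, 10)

(28,28,6): 6²+28² = 820 > 784 = 28² → acute
(254,188,230): 188²+230² = 88244 > 64516 = 254² → acute
(127,267,285): 127²+267² = 87418 > 81225 = 285² → acute
(223,236,248): 223²+236² = 105425 > 61504 = 248² → acute
(80,82,18): 18²+80² = 6724 = 82² → right
(24,25,10): 10²+24² = 676 > 625 = 25² → acute
5 of the 6 are acute.

5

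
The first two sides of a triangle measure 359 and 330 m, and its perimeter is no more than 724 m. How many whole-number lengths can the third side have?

Triangle inequality: 29 < x < 689. Perimeter ≤ 724 gives x ≤ 724 − 359 − 330 = 35.
So 29 < x ≤ 35; integers 30 through 35: 6 values.

6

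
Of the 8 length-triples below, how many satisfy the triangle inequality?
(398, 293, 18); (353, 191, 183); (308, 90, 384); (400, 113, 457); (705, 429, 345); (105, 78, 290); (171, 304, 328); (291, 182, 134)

(18,293,398): 18+293 ≤ 398 → not valid
(183,191,353): 183+191 > 353 → valid
(90,308,384): 90+308 > 384 → valid
(113,400,457): 113+400 > 457 → valid
(345,429,705): 345+429 > 705 → valid
(78,105,290): 78+105 ≤ 290 → not valid
(171,304,328): 171+304 > 328 → valid
(134,182,291): 134+182 > 291 → valid
6 of the 8 triples form a triangle.

6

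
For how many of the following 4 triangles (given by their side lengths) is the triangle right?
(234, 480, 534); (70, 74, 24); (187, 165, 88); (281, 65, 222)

(234,480,534): 234²+480² = 285156 = 534² → right
(70,74,24): 24²+70² = 5476 = 74² → right
(187,165,88): 88²+165² = 34969 = 187² → right
(281,65,222): 65²+222² = 53509 < 78961 = 281² → obtuse
3 of the 4 are right.

3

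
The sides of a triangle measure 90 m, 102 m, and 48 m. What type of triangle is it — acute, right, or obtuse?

right

Compare the square of the longest side to the sum of squares of the other two: 48² + 90² = 10404 = 102².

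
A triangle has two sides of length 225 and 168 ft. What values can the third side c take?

57 < c < 393 (ft)

By the triangle inequality, c must be less than 225 + 168 = 393 and greater than |225 − 168| = 57.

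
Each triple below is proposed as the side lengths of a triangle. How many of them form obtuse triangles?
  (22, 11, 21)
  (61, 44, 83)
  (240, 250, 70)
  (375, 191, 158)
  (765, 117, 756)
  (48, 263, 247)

(22,11,21): 11²+21² = 562 > 484 = 22² → acute
(61,44,83): 44²+61² = 5657 < 6889 = 83² → obtuse
(240,250,70): 70²+240² = 62500 = 250² → right
(375,191,158): 158+191 ≤ 375, not a triangle
(765,117,756): 117²+756² = 585225 = 765² → right
(48,263,247): 48²+247² = 63313 < 69169 = 263² → obtuse
2 of the 6 are obtuse.

2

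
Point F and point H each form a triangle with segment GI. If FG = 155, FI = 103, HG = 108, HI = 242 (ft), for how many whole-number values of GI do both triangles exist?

123

From triangle FGI: 52 < GI < 258.
From triangle HGI: 134 < GI < 350.
Intersection: 134 < GI < 258, so integers 135 through 257: 123 values.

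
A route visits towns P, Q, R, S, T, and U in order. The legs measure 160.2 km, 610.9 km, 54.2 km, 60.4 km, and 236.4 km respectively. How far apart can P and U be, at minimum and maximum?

The maximum is all hops collinear in one direction: 160.2 + 610.9 + 54.2 + 60.4 + 236.4 = 1122.1.
The longest hop is 610.9; the others sum to 511.2. Folding the others back against it leaves at least 610.9 − 511.2 = 99.7.

99.7 ≤ PU ≤ 1122.1 km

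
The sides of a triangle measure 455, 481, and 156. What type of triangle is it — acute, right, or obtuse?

Compare the square of the longest side to the sum of squares of the other two: 156² + 455² = 231361 = 481².

right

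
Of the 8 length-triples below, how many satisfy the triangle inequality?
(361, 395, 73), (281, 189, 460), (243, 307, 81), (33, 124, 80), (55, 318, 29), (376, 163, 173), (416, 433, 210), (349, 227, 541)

5

(73,361,395): 73+361 > 395 → valid
(189,281,460): 189+281 > 460 → valid
(81,243,307): 81+243 > 307 → valid
(33,80,124): 33+80 ≤ 124 → not valid
(29,55,318): 29+55 ≤ 318 → not valid
(163,173,376): 163+173 ≤ 376 → not valid
(210,416,433): 210+416 > 433 → valid
(227,349,541): 227+349 > 541 → valid
5 of the 8 triples form a triangle.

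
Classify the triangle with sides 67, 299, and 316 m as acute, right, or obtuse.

obtuse

Compare the square of the longest side to the sum of squares of the other two: 67² + 299² = 93890 < 99856 = 316².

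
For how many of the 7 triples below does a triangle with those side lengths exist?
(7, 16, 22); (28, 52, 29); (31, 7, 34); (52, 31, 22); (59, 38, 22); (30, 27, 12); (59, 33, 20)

6

(7,16,22): 7+16 > 22 → valid
(28,29,52): 28+29 > 52 → valid
(7,31,34): 7+31 > 34 → valid
(22,31,52): 22+31 > 52 → valid
(22,38,59): 22+38 > 59 → valid
(12,27,30): 12+27 > 30 → valid
(20,33,59): 20+33 ≤ 59 → not valid
6 of the 7 triples form a triangle.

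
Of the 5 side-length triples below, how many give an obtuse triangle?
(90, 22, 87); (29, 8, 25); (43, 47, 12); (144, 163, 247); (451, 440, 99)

(90,22,87): 22²+87² = 8053 < 8100 = 90² → obtuse
(29,8,25): 8²+25² = 689 < 841 = 29² → obtuse
(43,47,12): 12²+43² = 1993 < 2209 = 47² → obtuse
(144,163,247): 144²+163² = 47305 < 61009 = 247² → obtuse
(451,440,99): 99²+440² = 203401 = 451² → right
4 of the 5 are obtuse.

4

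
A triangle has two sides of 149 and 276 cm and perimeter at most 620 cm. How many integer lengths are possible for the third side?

68

Triangle inequality: 127 < x < 425. Perimeter ≤ 620 gives x ≤ 620 − 149 − 276 = 195.
So 127 < x ≤ 195; integers 128 through 195: 68 values.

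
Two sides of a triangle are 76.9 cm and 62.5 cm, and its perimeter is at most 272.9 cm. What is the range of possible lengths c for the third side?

Triangle inequality alone gives 14.4 < c < 139.4.
The perimeter condition gives c ≤ 272.9 − 76.9 − 62.5 = 133.5.
Intersecting the two: 14.4 < c ≤ 133.5.

14.4 < c ≤ 133.5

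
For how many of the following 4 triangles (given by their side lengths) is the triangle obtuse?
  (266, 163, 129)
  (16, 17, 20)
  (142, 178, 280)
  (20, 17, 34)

(266,163,129): 129²+163² = 43210 < 70756 = 266² → obtuse
(16,17,20): 16²+17² = 545 > 400 = 20² → acute
(142,178,280): 142²+178² = 51848 < 78400 = 280² → obtuse
(20,17,34): 17²+20² = 689 < 1156 = 34² → obtuse
3 of the 4 are obtuse.

3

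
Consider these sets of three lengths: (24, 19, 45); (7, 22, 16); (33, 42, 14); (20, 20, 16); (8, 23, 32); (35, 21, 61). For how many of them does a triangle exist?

(19,24,45): 19+24 ≤ 45 → not valid
(7,16,22): 7+16 > 22 → valid
(14,33,42): 14+33 > 42 → valid
(16,20,20): 16+20 > 20 → valid
(8,23,32): 8+23 ≤ 32 → not valid
(21,35,61): 21+35 ≤ 61 → not valid
3 of the 6 triples form a triangle.

3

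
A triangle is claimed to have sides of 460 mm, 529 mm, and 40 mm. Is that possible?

The longest side is 529, but the other two sum to only 500.
500 < 529, so the triangle inequality fails.

No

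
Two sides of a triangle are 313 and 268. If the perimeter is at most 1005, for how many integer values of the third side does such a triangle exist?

Triangle inequality: 45 < x < 581. Perimeter ≤ 1005 gives x ≤ 1005 − 313 − 268 = 424.
So 45 < x ≤ 424; integers 46 through 424: 379 values.

379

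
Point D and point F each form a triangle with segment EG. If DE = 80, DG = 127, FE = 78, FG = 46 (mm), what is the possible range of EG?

47 < EG < 124

From triangle DEG: |80 − 127| < EG < 80 + 127, i.e. 47 < EG < 207.
From triangle FEG: 32 < EG < 124.
Both must hold, so EG lies in the intersection.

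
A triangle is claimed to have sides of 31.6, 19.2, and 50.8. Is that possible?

The two shorter sides sum to 50.8, exactly equal to the longest side 50.8.
That gives only a degenerate (flat) triangle — the inequality must be strict.

No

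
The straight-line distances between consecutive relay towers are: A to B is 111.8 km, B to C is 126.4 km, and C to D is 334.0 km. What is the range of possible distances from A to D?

The maximum is all hops collinear in one direction: 111.8 + 126.4 + 334.0 = 572.2.
The longest hop is 334.0; the others sum to 238.2. Folding the others back against it leaves at least 334.0 − 238.2 = 95.8.

95.8 ≤ AD ≤ 572.2 km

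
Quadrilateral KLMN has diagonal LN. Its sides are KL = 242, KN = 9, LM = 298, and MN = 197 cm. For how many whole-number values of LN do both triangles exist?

17

From triangle KLN: 233 < LN < 251.
From triangle MLN: 101 < LN < 495.
Intersection: 233 < LN < 251, so integers 234 through 250: 17 values.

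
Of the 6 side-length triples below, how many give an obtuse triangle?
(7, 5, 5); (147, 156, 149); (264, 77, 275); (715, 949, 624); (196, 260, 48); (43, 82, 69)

1

(7,5,5): 5²+5² = 50 > 49 = 7² → acute
(147,156,149): 147²+149² = 43810 > 24336 = 156² → acute
(264,77,275): 77²+264² = 75625 = 275² → right
(715,949,624): 624²+715² = 900601 = 949² → right
(196,260,48): 48+196 ≤ 260, not a triangle
(43,82,69): 43²+69² = 6610 < 6724 = 82² → obtuse
1 of the 6 is obtuse.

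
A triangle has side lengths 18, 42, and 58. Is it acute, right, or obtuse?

obtuse

Compare the square of the longest side to the sum of squares of the other two: 18² + 42² = 2088 < 3364 = 58².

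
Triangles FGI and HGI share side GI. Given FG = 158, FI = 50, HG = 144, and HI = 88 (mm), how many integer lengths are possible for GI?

From triangle FGI: 108 < GI < 208.
From triangle HGI: 56 < GI < 232.
Intersection: 108 < GI < 208, so integers 109 through 207: 99 values.

99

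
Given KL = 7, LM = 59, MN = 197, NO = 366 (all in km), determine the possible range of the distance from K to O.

The maximum is all hops collinear in one direction: 7 + 59 + 197 + 366 = 629.
The longest hop is 366; the others sum to 263. Folding the others back against it leaves at least 366 − 263 = 103.

103 ≤ KO ≤ 629 km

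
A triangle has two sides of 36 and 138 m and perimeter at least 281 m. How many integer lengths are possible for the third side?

67

Triangle inequality: 102 < x < 174. Perimeter ≥ 281 gives x ≥ 281 − 36 − 138 = 107.
So 107 ≤ x < 174; integers 107 through 173: 67 values.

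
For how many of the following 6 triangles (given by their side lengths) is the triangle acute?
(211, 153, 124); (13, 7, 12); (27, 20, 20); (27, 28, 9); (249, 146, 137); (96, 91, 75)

4

(211,153,124): 124²+153² = 38785 < 44521 = 211² → obtuse
(13,7,12): 7²+12² = 193 > 169 = 13² → acute
(27,20,20): 20²+20² = 800 > 729 = 27² → acute
(27,28,9): 9²+27² = 810 > 784 = 28² → acute
(249,146,137): 137²+146² = 40085 < 62001 = 249² → obtuse
(96,91,75): 75²+91² = 13906 > 9216 = 96² → acute
4 of the 6 are acute.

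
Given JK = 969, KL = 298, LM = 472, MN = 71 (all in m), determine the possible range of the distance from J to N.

128 ≤ JN ≤ 1810 m

The maximum is all hops collinear in one direction: 969 + 298 + 472 + 71 = 1810.
The longest hop is 969; the others sum to 841. Folding the others back against it leaves at least 969 − 841 = 128.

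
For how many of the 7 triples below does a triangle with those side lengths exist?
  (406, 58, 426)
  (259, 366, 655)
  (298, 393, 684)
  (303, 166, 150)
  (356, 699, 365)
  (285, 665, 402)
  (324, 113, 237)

(58,406,426): 58+406 > 426 → valid
(259,366,655): 259+366 ≤ 655 → not valid
(298,393,684): 298+393 > 684 → valid
(150,166,303): 150+166 > 303 → valid
(356,365,699): 356+365 > 699 → valid
(285,402,665): 285+402 > 665 → valid
(113,237,324): 113+237 > 324 → valid
6 of the 7 triples form a triangle.

6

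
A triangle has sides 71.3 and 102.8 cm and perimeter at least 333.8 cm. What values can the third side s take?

Triangle inequality alone gives 31.5 < s < 174.1.
The perimeter condition gives s ≥ 333.8 − 71.3 − 102.8 = 159.7.
Intersecting the two: 159.7 ≤ s < 174.1.

159.7 ≤ s < 174.1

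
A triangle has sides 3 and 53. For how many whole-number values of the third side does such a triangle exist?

The third side lies in the open interval (50, 56).
Integers from 51 to 55 inclusive: 55 − 51 + 1 = 5.

5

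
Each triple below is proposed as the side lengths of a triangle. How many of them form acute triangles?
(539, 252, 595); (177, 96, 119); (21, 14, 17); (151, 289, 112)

(539,252,595): 252²+539² = 354025 = 595² → right
(177,96,119): 96²+119² = 23377 < 31329 = 177² → obtuse
(21,14,17): 14²+17² = 485 > 441 = 21² → acute
(151,289,112): 112+151 ≤ 289, not a triangle
1 of the 4 is acute.

1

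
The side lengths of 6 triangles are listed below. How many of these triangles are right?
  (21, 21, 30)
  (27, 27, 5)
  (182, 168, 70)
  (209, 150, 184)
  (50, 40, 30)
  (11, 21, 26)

(21,21,30): 21²+21² = 882 < 900 = 30² → obtuse
(27,27,5): 5²+27² = 754 > 729 = 27² → acute
(182,168,70): 70²+168² = 33124 = 182² → right
(209,150,184): 150²+184² = 56356 > 43681 = 209² → acute
(50,40,30): 30²+40² = 2500 = 50² → right
(11,21,26): 11²+21² = 562 < 676 = 26² → obtuse
2 of the 6 are right.

2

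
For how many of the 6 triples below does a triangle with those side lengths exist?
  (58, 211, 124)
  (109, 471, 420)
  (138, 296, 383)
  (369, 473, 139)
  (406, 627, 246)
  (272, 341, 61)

4

(58,124,211): 58+124 ≤ 211 → not valid
(109,420,471): 109+420 > 471 → valid
(138,296,383): 138+296 > 383 → valid
(139,369,473): 139+369 > 473 → valid
(246,406,627): 246+406 > 627 → valid
(61,272,341): 61+272 ≤ 341 → not valid
4 of the 6 triples form a triangle.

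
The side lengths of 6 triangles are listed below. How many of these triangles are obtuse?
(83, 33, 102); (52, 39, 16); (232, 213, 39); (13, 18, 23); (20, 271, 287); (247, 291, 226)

(83,33,102): 33²+83² = 7978 < 10404 = 102² → obtuse
(52,39,16): 16²+39² = 1777 < 2704 = 52² → obtuse
(232,213,39): 39²+213² = 46890 < 53824 = 232² → obtuse
(13,18,23): 13²+18² = 493 < 529 = 23² → obtuse
(20,271,287): 20²+271² = 73841 < 82369 = 287² → obtuse
(247,291,226): 226²+247² = 112085 > 84681 = 291² → acute
5 of the 6 are obtuse.

5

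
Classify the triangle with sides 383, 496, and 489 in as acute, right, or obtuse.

acute

Compare the square of the longest side to the sum of squares of the other two: 383² + 489² = 385810 > 246016 = 496².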